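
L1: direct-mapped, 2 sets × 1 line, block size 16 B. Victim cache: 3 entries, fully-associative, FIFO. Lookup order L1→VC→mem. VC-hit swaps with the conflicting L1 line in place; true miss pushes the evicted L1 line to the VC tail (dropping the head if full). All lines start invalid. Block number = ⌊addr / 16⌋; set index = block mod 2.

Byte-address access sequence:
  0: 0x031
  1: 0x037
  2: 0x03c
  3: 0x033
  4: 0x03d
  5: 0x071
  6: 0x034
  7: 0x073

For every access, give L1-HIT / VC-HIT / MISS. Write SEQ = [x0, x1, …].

SEQ = [MISS, L1-HIT, L1-HIT, L1-HIT, L1-HIT, MISS, VC-HIT, VC-HIT]

#0 0x31→b3/s1 MISS; vc=[]
#1 0x37→b3/s1 L1-HIT; vc=[]
#2 0x3c→b3/s1 L1-HIT; vc=[]
#3 0x33→b3/s1 L1-HIT; vc=[]
#4 0x3d→b3/s1 L1-HIT; vc=[]
#5 0x71→b7/s1 MISS; vc=[3]
#6 0x34→b3/s1 VC-HIT; vc=[7]
#7 0x73→b7/s1 VC-HIT; vc=[3]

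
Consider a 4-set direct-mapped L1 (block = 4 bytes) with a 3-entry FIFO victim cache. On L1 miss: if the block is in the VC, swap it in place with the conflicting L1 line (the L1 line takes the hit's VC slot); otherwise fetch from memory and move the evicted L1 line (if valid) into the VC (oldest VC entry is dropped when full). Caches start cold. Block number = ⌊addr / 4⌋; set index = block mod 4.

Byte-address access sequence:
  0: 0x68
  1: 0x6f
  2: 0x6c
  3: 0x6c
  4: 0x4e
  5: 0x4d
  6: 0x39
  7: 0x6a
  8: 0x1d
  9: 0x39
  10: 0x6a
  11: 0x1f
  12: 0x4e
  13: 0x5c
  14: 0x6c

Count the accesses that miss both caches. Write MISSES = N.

0: 0x68 (blk 26, set 2) → MISS  vc=[]
1: 0x6f (blk 27, set 3) → MISS  vc=[]
2: 0x6c (blk 27, set 3) → L1-HIT  vc=[]
3: 0x6c (blk 27, set 3) → L1-HIT  vc=[]
4: 0x4e (blk 19, set 3) → MISS  vc=[27]
5: 0x4d (blk 19, set 3) → L1-HIT  vc=[27]
6: 0x39 (blk 14, set 2) → MISS  vc=[27, 26]
7: 0x6a (blk 26, set 2) → VC-HIT  vc=[27, 14]
8: 0x1d (blk 7, set 3) → MISS  vc=[27, 14, 19]
9: 0x39 (blk 14, set 2) → VC-HIT  vc=[27, 26, 19]
10: 0x6a (blk 26, set 2) → VC-HIT  vc=[27, 14, 19]
11: 0x1f (blk 7, set 3) → L1-HIT  vc=[27, 14, 19]
12: 0x4e (blk 19, set 3) → VC-HIT  vc=[27, 14, 7]
13: 0x5c (blk 23, set 3) → MISS  vc=[14, 7, 19]
14: 0x6c (blk 27, set 3) → MISS  vc=[7, 19, 23]

MISSES = 7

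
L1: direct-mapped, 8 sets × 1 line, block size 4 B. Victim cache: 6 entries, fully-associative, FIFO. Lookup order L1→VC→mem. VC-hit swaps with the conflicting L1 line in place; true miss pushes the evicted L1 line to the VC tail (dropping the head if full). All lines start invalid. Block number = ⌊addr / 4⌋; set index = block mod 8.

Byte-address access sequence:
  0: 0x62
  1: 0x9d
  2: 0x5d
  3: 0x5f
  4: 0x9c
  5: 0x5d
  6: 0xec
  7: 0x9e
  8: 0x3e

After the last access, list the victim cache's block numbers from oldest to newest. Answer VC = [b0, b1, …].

  [0] addr=0x62 blk=24 s=0: MISS | VC []
  [1] addr=0x9d blk=39 s=7: MISS | VC []
  [2] addr=0x5d blk=23 s=7: MISS | VC [39]
  [3] addr=0x5f blk=23 s=7: L1-HIT | VC [39]
  [4] addr=0x9c blk=39 s=7: VC-HIT | VC [23]
  [5] addr=0x5d blk=23 s=7: VC-HIT | VC [39]
  [6] addr=0xec blk=59 s=3: MISS | VC [39]
  [7] addr=0x9e blk=39 s=7: VC-HIT | VC [23]
  [8] addr=0x3e blk=15 s=7: MISS | VC [23, 39]

VC = [23, 39]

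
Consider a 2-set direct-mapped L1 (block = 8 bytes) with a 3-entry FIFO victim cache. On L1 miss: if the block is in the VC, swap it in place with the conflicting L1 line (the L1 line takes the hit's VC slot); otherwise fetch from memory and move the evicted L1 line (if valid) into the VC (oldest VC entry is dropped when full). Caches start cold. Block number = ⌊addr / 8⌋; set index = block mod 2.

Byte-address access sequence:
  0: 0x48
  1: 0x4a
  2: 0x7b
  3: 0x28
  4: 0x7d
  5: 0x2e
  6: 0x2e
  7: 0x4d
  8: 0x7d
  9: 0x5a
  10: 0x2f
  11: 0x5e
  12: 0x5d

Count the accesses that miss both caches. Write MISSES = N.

MISSES = 4

#0 0x48→b9/s1 MISS; vc=[]
#1 0x4a→b9/s1 L1-HIT; vc=[]
#2 0x7b→b15/s1 MISS; vc=[9]
#3 0x28→b5/s1 MISS; vc=[9,15]
#4 0x7d→b15/s1 VC-HIT; vc=[9,5]
#5 0x2e→b5/s1 VC-HIT; vc=[9,15]
#6 0x2e→b5/s1 L1-HIT; vc=[9,15]
#7 0x4d→b9/s1 VC-HIT; vc=[5,15]
#8 0x7d→b15/s1 VC-HIT; vc=[5,9]
#9 0x5a→b11/s1 MISS; vc=[5,9,15]
#10 0x2f→b5/s1 VC-HIT; vc=[11,9,15]
#11 0x5e→b11/s1 VC-HIT; vc=[5,9,15]
#12 0x5d→b11/s1 L1-HIT; vc=[5,9,15]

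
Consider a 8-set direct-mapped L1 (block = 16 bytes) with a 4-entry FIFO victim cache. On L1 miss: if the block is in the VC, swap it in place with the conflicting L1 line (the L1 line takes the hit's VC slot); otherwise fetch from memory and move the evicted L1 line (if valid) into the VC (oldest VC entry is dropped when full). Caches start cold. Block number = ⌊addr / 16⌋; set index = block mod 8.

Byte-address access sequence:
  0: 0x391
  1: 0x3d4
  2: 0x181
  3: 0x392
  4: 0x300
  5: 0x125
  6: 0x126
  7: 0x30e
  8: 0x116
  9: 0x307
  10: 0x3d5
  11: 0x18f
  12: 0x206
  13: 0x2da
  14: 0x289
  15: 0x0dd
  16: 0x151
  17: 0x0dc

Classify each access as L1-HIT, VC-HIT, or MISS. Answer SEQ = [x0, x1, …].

0: 0x391 (blk 57, set 1) → MISS  vc=[]
1: 0x3d4 (blk 61, set 5) → MISS  vc=[]
2: 0x181 (blk 24, set 0) → MISS  vc=[]
3: 0x392 (blk 57, set 1) → L1-HIT  vc=[]
4: 0x300 (blk 48, set 0) → MISS  vc=[24]
5: 0x125 (blk 18, set 2) → MISS  vc=[24]
6: 0x126 (blk 18, set 2) → L1-HIT  vc=[24]
7: 0x30e (blk 48, set 0) → L1-HIT  vc=[24]
8: 0x116 (blk 17, set 1) → MISS  vc=[24, 57]
9: 0x307 (blk 48, set 0) → L1-HIT  vc=[24, 57]
10: 0x3d5 (blk 61, set 5) → L1-HIT  vc=[24, 57]
11: 0x18f (blk 24, set 0) → VC-HIT  vc=[48, 57]
12: 0x206 (blk 32, set 0) → MISS  vc=[48, 57, 24]
13: 0x2da (blk 45, set 5) → MISS  vc=[48, 57, 24, 61]
14: 0x289 (blk 40, set 0) → MISS  vc=[57, 24, 61, 32]
15: 0xdd (blk 13, set 5) → MISS  vc=[24, 61, 32, 45]
16: 0x151 (blk 21, set 5) → MISS  vc=[61, 32, 45, 13]
17: 0xdc (blk 13, set 5) → VC-HIT  vc=[61, 32, 45, 21]

SEQ = [MISS, MISS, MISS, L1-HIT, MISS, MISS, L1-HIT, L1-HIT, MISS, L1-HIT, L1-HIT, VC-HIT, MISS, MISS, MISS, MISS, MISS, VC-HIT]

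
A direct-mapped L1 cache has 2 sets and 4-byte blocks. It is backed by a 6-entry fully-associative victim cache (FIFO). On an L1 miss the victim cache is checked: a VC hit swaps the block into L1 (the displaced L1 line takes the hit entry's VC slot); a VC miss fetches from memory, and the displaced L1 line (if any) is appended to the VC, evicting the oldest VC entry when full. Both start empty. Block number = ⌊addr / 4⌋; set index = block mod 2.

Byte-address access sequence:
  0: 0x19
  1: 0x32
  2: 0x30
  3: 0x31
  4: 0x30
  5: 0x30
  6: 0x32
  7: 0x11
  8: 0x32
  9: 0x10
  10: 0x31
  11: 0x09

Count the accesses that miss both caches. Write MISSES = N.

0: 0x19 (blk 6, set 0) → MISS  vc=[]
1: 0x32 (blk 12, set 0) → MISS  vc=[6]
2: 0x30 (blk 12, set 0) → L1-HIT  vc=[6]
3: 0x31 (blk 12, set 0) → L1-HIT  vc=[6]
4: 0x30 (blk 12, set 0) → L1-HIT  vc=[6]
5: 0x30 (blk 12, set 0) → L1-HIT  vc=[6]
6: 0x32 (blk 12, set 0) → L1-HIT  vc=[6]
7: 0x11 (blk 4, set 0) → MISS  vc=[6, 12]
8: 0x32 (blk 12, set 0) → VC-HIT  vc=[6, 4]
9: 0x10 (blk 4, set 0) → VC-HIT  vc=[6, 12]
10: 0x31 (blk 12, set 0) → VC-HIT  vc=[6, 4]
11: 0x9 (blk 2, set 0) → MISS  vc=[6, 4, 12]

MISSES = 4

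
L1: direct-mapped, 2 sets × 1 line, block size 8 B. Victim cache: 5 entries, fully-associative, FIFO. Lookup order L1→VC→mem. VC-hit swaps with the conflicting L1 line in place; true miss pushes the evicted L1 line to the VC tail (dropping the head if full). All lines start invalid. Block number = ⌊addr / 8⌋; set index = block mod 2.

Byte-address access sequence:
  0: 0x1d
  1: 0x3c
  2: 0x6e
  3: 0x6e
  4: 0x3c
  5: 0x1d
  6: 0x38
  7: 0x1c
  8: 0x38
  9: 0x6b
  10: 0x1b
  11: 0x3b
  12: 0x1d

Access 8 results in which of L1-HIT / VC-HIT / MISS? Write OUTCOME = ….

OUTCOME = VC-HIT

  [0] addr=0x1d blk=3 s=1: MISS | VC []
  [1] addr=0x3c blk=7 s=1: MISS | VC [3]
  [2] addr=0x6e blk=13 s=1: MISS | VC [3, 7]
  [3] addr=0x6e blk=13 s=1: L1-HIT | VC [3, 7]
  [4] addr=0x3c blk=7 s=1: VC-HIT | VC [3, 13]
  [5] addr=0x1d blk=3 s=1: VC-HIT | VC [7, 13]
  [6] addr=0x38 blk=7 s=1: VC-HIT | VC [3, 13]
  [7] addr=0x1c blk=3 s=1: VC-HIT | VC [7, 13]
  [8] addr=0x38 blk=7 s=1: VC-HIT | VC [3, 13]
  [9] addr=0x6b blk=13 s=1: VC-HIT | VC [3, 7]
  [10] addr=0x1b blk=3 s=1: VC-HIT | VC [13, 7]
  [11] addr=0x3b blk=7 s=1: VC-HIT | VC [13, 3]
  [12] addr=0x1d blk=3 s=1: VC-HIT | VC [13, 7]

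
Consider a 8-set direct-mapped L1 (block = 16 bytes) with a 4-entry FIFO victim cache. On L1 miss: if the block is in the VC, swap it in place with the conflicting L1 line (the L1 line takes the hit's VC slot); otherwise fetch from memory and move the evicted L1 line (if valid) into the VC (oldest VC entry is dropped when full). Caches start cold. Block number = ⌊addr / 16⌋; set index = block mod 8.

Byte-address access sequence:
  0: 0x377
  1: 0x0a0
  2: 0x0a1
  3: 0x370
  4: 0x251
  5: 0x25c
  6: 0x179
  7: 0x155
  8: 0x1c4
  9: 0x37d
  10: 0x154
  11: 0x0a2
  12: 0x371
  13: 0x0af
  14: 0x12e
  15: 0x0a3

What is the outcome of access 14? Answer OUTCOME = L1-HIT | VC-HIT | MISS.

0: 0x377 (blk 55, set 7) → MISS  vc=[]
1: 0xa0 (blk 10, set 2) → MISS  vc=[]
2: 0xa1 (blk 10, set 2) → L1-HIT  vc=[]
3: 0x370 (blk 55, set 7) → L1-HIT  vc=[]
4: 0x251 (blk 37, set 5) → MISS  vc=[]
5: 0x25c (blk 37, set 5) → L1-HIT  vc=[]
6: 0x179 (blk 23, set 7) → MISS  vc=[55]
7: 0x155 (blk 21, set 5) → MISS  vc=[55, 37]
8: 0x1c4 (blk 28, set 4) → MISS  vc=[55, 37]
9: 0x37d (blk 55, set 7) → VC-HIT  vc=[23, 37]
10: 0x154 (blk 21, set 5) → L1-HIT  vc=[23, 37]
11: 0xa2 (blk 10, set 2) → L1-HIT  vc=[23, 37]
12: 0x371 (blk 55, set 7) → L1-HIT  vc=[23, 37]
13: 0xaf (blk 10, set 2) → L1-HIT  vc=[23, 37]
14: 0x12e (blk 18, set 2) → MISS  vc=[23, 37, 10]
15: 0xa3 (blk 10, set 2) → VC-HIT  vc=[23, 37, 18]

OUTCOME = MISS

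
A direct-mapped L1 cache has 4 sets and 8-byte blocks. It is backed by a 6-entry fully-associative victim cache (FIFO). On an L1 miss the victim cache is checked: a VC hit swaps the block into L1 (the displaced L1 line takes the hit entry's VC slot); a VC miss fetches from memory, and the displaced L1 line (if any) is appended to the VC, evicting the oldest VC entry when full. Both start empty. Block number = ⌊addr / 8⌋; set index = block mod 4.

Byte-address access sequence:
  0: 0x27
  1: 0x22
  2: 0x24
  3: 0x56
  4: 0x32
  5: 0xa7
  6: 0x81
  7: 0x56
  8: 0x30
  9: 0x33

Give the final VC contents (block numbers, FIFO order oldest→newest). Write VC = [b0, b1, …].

0: 0x27 (blk 4, set 0) → MISS  vc=[]
1: 0x22 (blk 4, set 0) → L1-HIT  vc=[]
2: 0x24 (blk 4, set 0) → L1-HIT  vc=[]
3: 0x56 (blk 10, set 2) → MISS  vc=[]
4: 0x32 (blk 6, set 2) → MISS  vc=[10]
5: 0xa7 (blk 20, set 0) → MISS  vc=[10, 4]
6: 0x81 (blk 16, set 0) → MISS  vc=[10, 4, 20]
7: 0x56 (blk 10, set 2) → VC-HIT  vc=[6, 4, 20]
8: 0x30 (blk 6, set 2) → VC-HIT  vc=[10, 4, 20]
9: 0x33 (blk 6, set 2) → L1-HIT  vc=[10, 4, 20]

VC = [10, 4, 20]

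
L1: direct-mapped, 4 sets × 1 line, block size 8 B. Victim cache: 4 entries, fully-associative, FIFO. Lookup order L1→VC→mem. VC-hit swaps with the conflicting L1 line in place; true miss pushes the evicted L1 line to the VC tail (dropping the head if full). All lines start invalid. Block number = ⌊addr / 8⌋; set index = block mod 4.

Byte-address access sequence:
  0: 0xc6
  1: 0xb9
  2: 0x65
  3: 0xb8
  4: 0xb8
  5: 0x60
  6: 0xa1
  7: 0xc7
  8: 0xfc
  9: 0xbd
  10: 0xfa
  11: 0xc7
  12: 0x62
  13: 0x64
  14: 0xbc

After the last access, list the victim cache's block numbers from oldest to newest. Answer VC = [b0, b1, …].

#0 0xc6→b24/s0 MISS; vc=[]
#1 0xb9→b23/s3 MISS; vc=[]
#2 0x65→b12/s0 MISS; vc=[24]
#3 0xb8→b23/s3 L1-HIT; vc=[24]
#4 0xb8→b23/s3 L1-HIT; vc=[24]
#5 0x60→b12/s0 L1-HIT; vc=[24]
#6 0xa1→b20/s0 MISS; vc=[24,12]
#7 0xc7→b24/s0 VC-HIT; vc=[20,12]
#8 0xfc→b31/s3 MISS; vc=[20,12,23]
#9 0xbd→b23/s3 VC-HIT; vc=[20,12,31]
#10 0xfa→b31/s3 VC-HIT; vc=[20,12,23]
#11 0xc7→b24/s0 L1-HIT; vc=[20,12,23]
#12 0x62→b12/s0 VC-HIT; vc=[20,24,23]
#13 0x64→b12/s0 L1-HIT; vc=[20,24,23]
#14 0xbc→b23/s3 VC-HIT; vc=[20,24,31]

VC = [20, 24, 31]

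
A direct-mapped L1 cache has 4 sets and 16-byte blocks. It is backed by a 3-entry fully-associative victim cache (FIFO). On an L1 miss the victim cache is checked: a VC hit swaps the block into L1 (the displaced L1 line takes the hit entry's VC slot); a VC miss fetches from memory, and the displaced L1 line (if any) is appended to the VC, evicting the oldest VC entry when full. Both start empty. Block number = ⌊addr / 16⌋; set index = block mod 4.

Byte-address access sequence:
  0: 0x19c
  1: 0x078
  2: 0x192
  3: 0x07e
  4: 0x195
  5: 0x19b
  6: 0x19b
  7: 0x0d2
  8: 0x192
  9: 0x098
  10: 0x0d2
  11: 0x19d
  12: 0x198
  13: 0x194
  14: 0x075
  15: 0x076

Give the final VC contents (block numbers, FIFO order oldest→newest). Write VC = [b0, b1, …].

VC = [9, 13]

#0 0x19c→b25/s1 MISS; vc=[]
#1 0x78→b7/s3 MISS; vc=[]
#2 0x192→b25/s1 L1-HIT; vc=[]
#3 0x7e→b7/s3 L1-HIT; vc=[]
#4 0x195→b25/s1 L1-HIT; vc=[]
#5 0x19b→b25/s1 L1-HIT; vc=[]
#6 0x19b→b25/s1 L1-HIT; vc=[]
#7 0xd2→b13/s1 MISS; vc=[25]
#8 0x192→b25/s1 VC-HIT; vc=[13]
#9 0x98→b9/s1 MISS; vc=[13,25]
#10 0xd2→b13/s1 VC-HIT; vc=[9,25]
#11 0x19d→b25/s1 VC-HIT; vc=[9,13]
#12 0x198→b25/s1 L1-HIT; vc=[9,13]
#13 0x194→b25/s1 L1-HIT; vc=[9,13]
#14 0x75→b7/s3 L1-HIT; vc=[9,13]
#15 0x76→b7/s3 L1-HIT; vc=[9,13]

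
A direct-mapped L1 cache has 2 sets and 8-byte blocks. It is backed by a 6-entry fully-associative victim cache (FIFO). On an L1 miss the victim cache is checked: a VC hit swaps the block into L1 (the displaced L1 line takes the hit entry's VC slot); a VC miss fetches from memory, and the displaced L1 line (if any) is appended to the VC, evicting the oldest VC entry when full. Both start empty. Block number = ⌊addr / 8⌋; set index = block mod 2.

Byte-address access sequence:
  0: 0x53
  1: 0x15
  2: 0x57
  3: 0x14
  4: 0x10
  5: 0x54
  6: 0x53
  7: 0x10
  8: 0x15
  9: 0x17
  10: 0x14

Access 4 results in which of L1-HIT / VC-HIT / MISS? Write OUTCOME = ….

#0 0x53→b10/s0 MISS; vc=[]
#1 0x15→b2/s0 MISS; vc=[10]
#2 0x57→b10/s0 VC-HIT; vc=[2]
#3 0x14→b2/s0 VC-HIT; vc=[10]
#4 0x10→b2/s0 L1-HIT; vc=[10]
#5 0x54→b10/s0 VC-HIT; vc=[2]
#6 0x53→b10/s0 L1-HIT; vc=[2]
#7 0x10→b2/s0 VC-HIT; vc=[10]
#8 0x15→b2/s0 L1-HIT; vc=[10]
#9 0x17→b2/s0 L1-HIT; vc=[10]
#10 0x14→b2/s0 L1-HIT; vc=[10]

OUTCOME = L1-HIT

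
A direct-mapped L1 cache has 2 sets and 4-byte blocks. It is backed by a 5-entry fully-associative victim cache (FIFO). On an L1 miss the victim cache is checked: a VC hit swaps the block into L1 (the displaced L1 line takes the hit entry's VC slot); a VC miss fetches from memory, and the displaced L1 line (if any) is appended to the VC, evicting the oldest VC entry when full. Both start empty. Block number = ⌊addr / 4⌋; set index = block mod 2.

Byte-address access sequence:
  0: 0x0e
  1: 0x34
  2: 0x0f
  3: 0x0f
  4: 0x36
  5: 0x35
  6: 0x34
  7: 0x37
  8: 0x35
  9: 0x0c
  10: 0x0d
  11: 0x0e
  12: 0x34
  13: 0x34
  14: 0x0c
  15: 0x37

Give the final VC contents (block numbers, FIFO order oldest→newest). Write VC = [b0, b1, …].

VC = [3]

0: 0xe (blk 3, set 1) → MISS  vc=[]
1: 0x34 (blk 13, set 1) → MISS  vc=[3]
2: 0xf (blk 3, set 1) → VC-HIT  vc=[13]
3: 0xf (blk 3, set 1) → L1-HIT  vc=[13]
4: 0x36 (blk 13, set 1) → VC-HIT  vc=[3]
5: 0x35 (blk 13, set 1) → L1-HIT  vc=[3]
6: 0x34 (blk 13, set 1) → L1-HIT  vc=[3]
7: 0x37 (blk 13, set 1) → L1-HIT  vc=[3]
8: 0x35 (blk 13, set 1) → L1-HIT  vc=[3]
9: 0xc (blk 3, set 1) → VC-HIT  vc=[13]
10: 0xd (blk 3, set 1) → L1-HIT  vc=[13]
11: 0xe (blk 3, set 1) → L1-HIT  vc=[13]
12: 0x34 (blk 13, set 1) → VC-HIT  vc=[3]
13: 0x34 (blk 13, set 1) → L1-HIT  vc=[3]
14: 0xc (blk 3, set 1) → VC-HIT  vc=[13]
15: 0x37 (blk 13, set 1) → VC-HIT  vc=[3]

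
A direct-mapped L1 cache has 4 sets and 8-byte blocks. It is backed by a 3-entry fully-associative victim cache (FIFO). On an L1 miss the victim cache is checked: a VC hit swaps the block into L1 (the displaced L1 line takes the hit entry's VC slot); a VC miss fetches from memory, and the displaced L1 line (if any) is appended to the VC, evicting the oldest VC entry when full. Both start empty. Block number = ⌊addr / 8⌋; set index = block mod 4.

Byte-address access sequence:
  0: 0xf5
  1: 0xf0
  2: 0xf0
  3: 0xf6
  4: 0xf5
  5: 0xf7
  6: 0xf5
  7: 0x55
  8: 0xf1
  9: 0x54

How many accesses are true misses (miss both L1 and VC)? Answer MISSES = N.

MISSES = 2

#0 0xf5→b30/s2 MISS; vc=[]
#1 0xf0→b30/s2 L1-HIT; vc=[]
#2 0xf0→b30/s2 L1-HIT; vc=[]
#3 0xf6→b30/s2 L1-HIT; vc=[]
#4 0xf5→b30/s2 L1-HIT; vc=[]
#5 0xf7→b30/s2 L1-HIT; vc=[]
#6 0xf5→b30/s2 L1-HIT; vc=[]
#7 0x55→b10/s2 MISS; vc=[30]
#8 0xf1→b30/s2 VC-HIT; vc=[10]
#9 0x54→b10/s2 VC-HIT; vc=[30]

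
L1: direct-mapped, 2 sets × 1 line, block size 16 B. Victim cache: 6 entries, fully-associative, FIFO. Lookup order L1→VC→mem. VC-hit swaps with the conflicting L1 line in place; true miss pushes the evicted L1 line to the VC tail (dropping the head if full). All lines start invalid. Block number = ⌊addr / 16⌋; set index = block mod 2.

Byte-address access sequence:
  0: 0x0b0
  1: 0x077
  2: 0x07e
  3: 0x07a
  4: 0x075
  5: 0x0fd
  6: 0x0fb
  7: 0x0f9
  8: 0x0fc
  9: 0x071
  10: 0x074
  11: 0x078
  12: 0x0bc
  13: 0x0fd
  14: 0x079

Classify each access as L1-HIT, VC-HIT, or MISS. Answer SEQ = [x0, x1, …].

#0 0xb0→b11/s1 MISS; vc=[]
#1 0x77→b7/s1 MISS; vc=[11]
#2 0x7e→b7/s1 L1-HIT; vc=[11]
#3 0x7a→b7/s1 L1-HIT; vc=[11]
#4 0x75→b7/s1 L1-HIT; vc=[11]
#5 0xfd→b15/s1 MISS; vc=[11,7]
#6 0xfb→b15/s1 L1-HIT; vc=[11,7]
#7 0xf9→b15/s1 L1-HIT; vc=[11,7]
#8 0xfc→b15/s1 L1-HIT; vc=[11,7]
#9 0x71→b7/s1 VC-HIT; vc=[11,15]
#10 0x74→b7/s1 L1-HIT; vc=[11,15]
#11 0x78→b7/s1 L1-HIT; vc=[11,15]
#12 0xbc→b11/s1 VC-HIT; vc=[7,15]
#13 0xfd→b15/s1 VC-HIT; vc=[7,11]
#14 0x79→b7/s1 VC-HIT; vc=[15,11]

SEQ = [MISS, MISS, L1-HIT, L1-HIT, L1-HIT, MISS, L1-HIT, L1-HIT, L1-HIT, VC-HIT, L1-HIT, L1-HIT, VC-HIT, VC-HIT, VC-HIT]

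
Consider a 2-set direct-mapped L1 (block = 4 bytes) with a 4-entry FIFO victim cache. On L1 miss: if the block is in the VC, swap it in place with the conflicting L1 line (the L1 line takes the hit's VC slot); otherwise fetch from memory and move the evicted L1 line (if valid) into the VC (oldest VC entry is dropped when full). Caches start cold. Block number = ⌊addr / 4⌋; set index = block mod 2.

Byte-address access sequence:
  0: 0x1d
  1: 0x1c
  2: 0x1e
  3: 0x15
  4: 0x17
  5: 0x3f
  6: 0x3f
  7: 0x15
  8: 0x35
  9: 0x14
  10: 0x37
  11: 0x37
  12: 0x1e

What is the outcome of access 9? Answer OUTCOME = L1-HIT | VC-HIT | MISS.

0: 0x1d (blk 7, set 1) → MISS  vc=[]
1: 0x1c (blk 7, set 1) → L1-HIT  vc=[]
2: 0x1e (blk 7, set 1) → L1-HIT  vc=[]
3: 0x15 (blk 5, set 1) → MISS  vc=[7]
4: 0x17 (blk 5, set 1) → L1-HIT  vc=[7]
5: 0x3f (blk 15, set 1) → MISS  vc=[7, 5]
6: 0x3f (blk 15, set 1) → L1-HIT  vc=[7, 5]
7: 0x15 (blk 5, set 1) → VC-HIT  vc=[7, 15]
8: 0x35 (blk 13, set 1) → MISS  vc=[7, 15, 5]
9: 0x14 (blk 5, set 1) → VC-HIT  vc=[7, 15, 13]
10: 0x37 (blk 13, set 1) → VC-HIT  vc=[7, 15, 5]
11: 0x37 (blk 13, set 1) → L1-HIT  vc=[7, 15, 5]
12: 0x1e (blk 7, set 1) → VC-HIT  vc=[13, 15, 5]

OUTCOME = VC-HIT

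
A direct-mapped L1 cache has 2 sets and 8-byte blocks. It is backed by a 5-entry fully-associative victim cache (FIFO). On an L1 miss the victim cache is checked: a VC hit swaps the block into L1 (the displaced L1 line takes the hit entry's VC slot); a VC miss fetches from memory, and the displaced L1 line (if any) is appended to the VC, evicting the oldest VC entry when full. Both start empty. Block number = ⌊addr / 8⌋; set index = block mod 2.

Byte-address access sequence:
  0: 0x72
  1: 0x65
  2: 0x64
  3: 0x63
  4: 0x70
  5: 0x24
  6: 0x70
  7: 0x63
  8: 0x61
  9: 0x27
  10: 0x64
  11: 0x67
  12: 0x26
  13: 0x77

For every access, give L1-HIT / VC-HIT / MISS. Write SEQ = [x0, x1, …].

SEQ = [MISS, MISS, L1-HIT, L1-HIT, VC-HIT, MISS, VC-HIT, VC-HIT, L1-HIT, VC-HIT, VC-HIT, L1-HIT, VC-HIT, VC-HIT]

  [0] addr=0x72 blk=14 s=0: MISS | VC []
  [1] addr=0x65 blk=12 s=0: MISS | VC [14]
  [2] addr=0x64 blk=12 s=0: L1-HIT | VC [14]
  [3] addr=0x63 blk=12 s=0: L1-HIT | VC [14]
  [4] addr=0x70 blk=14 s=0: VC-HIT | VC [12]
  [5] addr=0x24 blk=4 s=0: MISS | VC [12, 14]
  [6] addr=0x70 blk=14 s=0: VC-HIT | VC [12, 4]
  [7] addr=0x63 blk=12 s=0: VC-HIT | VC [14, 4]
  [8] addr=0x61 blk=12 s=0: L1-HIT | VC [14, 4]
  [9] addr=0x27 blk=4 s=0: VC-HIT | VC [14, 12]
  [10] addr=0x64 blk=12 s=0: VC-HIT | VC [14, 4]
  [11] addr=0x67 blk=12 s=0: L1-HIT | VC [14, 4]
  [12] addr=0x26 blk=4 s=0: VC-HIT | VC [14, 12]
  [13] addr=0x77 blk=14 s=0: VC-HIT | VC [4, 12]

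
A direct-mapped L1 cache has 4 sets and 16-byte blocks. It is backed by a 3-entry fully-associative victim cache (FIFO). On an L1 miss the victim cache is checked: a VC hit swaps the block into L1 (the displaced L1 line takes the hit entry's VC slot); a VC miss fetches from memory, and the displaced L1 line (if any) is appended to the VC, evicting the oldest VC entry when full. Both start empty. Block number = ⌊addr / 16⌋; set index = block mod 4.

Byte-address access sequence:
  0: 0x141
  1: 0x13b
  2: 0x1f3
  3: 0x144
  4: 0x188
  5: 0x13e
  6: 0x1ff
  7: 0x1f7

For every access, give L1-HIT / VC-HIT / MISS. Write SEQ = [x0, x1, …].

SEQ = [MISS, MISS, MISS, L1-HIT, MISS, VC-HIT, VC-HIT, L1-HIT]

  [0] addr=0x141 blk=20 s=0: MISS | VC []
  [1] addr=0x13b blk=19 s=3: MISS | VC []
  [2] addr=0x1f3 blk=31 s=3: MISS | VC [19]
  [3] addr=0x144 blk=20 s=0: L1-HIT | VC [19]
  [4] addr=0x188 blk=24 s=0: MISS | VC [19, 20]
  [5] addr=0x13e blk=19 s=3: VC-HIT | VC [31, 20]
  [6] addr=0x1ff blk=31 s=3: VC-HIT | VC [19, 20]
  [7] addr=0x1f7 blk=31 s=3: L1-HIT | VC [19, 20]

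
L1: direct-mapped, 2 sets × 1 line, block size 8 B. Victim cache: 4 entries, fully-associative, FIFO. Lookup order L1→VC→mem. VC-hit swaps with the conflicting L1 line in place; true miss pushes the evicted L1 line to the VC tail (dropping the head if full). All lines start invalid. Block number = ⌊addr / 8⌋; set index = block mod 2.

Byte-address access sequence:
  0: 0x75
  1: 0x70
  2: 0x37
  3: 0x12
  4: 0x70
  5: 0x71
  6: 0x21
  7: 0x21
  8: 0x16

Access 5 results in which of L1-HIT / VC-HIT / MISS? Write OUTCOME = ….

0: 0x75 (blk 14, set 0) → MISS  vc=[]
1: 0x70 (blk 14, set 0) → L1-HIT  vc=[]
2: 0x37 (blk 6, set 0) → MISS  vc=[14]
3: 0x12 (blk 2, set 0) → MISS  vc=[14, 6]
4: 0x70 (blk 14, set 0) → VC-HIT  vc=[2, 6]
5: 0x71 (blk 14, set 0) → L1-HIT  vc=[2, 6]
6: 0x21 (blk 4, set 0) → MISS  vc=[2, 6, 14]
7: 0x21 (blk 4, set 0) → L1-HIT  vc=[2, 6, 14]
8: 0x16 (blk 2, set 0) → VC-HIT  vc=[4, 6, 14]

OUTCOME = L1-HIT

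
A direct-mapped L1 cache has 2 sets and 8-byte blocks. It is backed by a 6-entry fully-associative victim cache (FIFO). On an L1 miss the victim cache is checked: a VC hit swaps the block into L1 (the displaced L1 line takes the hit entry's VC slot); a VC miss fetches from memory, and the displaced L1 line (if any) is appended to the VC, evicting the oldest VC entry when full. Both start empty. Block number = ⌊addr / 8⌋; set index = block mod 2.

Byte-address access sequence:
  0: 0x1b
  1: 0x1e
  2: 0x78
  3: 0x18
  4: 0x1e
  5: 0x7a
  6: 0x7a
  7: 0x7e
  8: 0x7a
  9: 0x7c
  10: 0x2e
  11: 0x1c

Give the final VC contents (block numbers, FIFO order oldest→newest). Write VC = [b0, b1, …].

#0 0x1b→b3/s1 MISS; vc=[]
#1 0x1e→b3/s1 L1-HIT; vc=[]
#2 0x78→b15/s1 MISS; vc=[3]
#3 0x18→b3/s1 VC-HIT; vc=[15]
#4 0x1e→b3/s1 L1-HIT; vc=[15]
#5 0x7a→b15/s1 VC-HIT; vc=[3]
#6 0x7a→b15/s1 L1-HIT; vc=[3]
#7 0x7e→b15/s1 L1-HIT; vc=[3]
#8 0x7a→b15/s1 L1-HIT; vc=[3]
#9 0x7c→b15/s1 L1-HIT; vc=[3]
#10 0x2e→b5/s1 MISS; vc=[3,15]
#11 0x1c→b3/s1 VC-HIT; vc=[5,15]

VC = [5, 15]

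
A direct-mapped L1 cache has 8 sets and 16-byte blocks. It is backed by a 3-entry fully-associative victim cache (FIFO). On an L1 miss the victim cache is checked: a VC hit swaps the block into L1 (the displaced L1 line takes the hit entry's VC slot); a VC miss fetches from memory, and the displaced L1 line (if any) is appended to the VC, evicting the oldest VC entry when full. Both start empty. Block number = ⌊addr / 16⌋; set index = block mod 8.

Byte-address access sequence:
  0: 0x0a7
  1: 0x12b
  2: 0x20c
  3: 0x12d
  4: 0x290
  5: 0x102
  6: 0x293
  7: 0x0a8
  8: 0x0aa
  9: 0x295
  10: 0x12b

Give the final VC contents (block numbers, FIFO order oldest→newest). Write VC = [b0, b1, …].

  [0] addr=0xa7 blk=10 s=2: MISS | VC []
  [1] addr=0x12b blk=18 s=2: MISS | VC [10]
  [2] addr=0x20c blk=32 s=0: MISS | VC [10]
  [3] addr=0x12d blk=18 s=2: L1-HIT | VC [10]
  [4] addr=0x290 blk=41 s=1: MISS | VC [10]
  [5] addr=0x102 blk=16 s=0: MISS | VC [10, 32]
  [6] addr=0x293 blk=41 s=1: L1-HIT | VC [10, 32]
  [7] addr=0xa8 blk=10 s=2: VC-HIT | VC [18, 32]
  [8] addr=0xaa blk=10 s=2: L1-HIT | VC [18, 32]
  [9] addr=0x295 blk=41 s=1: L1-HIT | VC [18, 32]
  [10] addr=0x12b blk=18 s=2: VC-HIT | VC [10, 32]

VC = [10, 32]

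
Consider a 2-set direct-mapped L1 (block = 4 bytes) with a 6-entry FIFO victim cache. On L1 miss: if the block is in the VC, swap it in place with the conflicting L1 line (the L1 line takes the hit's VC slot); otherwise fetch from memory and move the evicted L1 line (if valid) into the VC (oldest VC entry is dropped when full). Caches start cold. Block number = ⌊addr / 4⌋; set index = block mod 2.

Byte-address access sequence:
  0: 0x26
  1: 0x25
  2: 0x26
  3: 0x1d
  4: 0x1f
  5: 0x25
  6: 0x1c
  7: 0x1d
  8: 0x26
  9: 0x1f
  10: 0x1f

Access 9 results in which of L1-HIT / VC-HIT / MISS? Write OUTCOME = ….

OUTCOME = VC-HIT

0: 0x26 (blk 9, set 1) → MISS  vc=[]
1: 0x25 (blk 9, set 1) → L1-HIT  vc=[]
2: 0x26 (blk 9, set 1) → L1-HIT  vc=[]
3: 0x1d (blk 7, set 1) → MISS  vc=[9]
4: 0x1f (blk 7, set 1) → L1-HIT  vc=[9]
5: 0x25 (blk 9, set 1) → VC-HIT  vc=[7]
6: 0x1c (blk 7, set 1) → VC-HIT  vc=[9]
7: 0x1d (blk 7, set 1) → L1-HIT  vc=[9]
8: 0x26 (blk 9, set 1) → VC-HIT  vc=[7]
9: 0x1f (blk 7, set 1) → VC-HIT  vc=[9]
10: 0x1f (blk 7, set 1) → L1-HIT  vc=[9]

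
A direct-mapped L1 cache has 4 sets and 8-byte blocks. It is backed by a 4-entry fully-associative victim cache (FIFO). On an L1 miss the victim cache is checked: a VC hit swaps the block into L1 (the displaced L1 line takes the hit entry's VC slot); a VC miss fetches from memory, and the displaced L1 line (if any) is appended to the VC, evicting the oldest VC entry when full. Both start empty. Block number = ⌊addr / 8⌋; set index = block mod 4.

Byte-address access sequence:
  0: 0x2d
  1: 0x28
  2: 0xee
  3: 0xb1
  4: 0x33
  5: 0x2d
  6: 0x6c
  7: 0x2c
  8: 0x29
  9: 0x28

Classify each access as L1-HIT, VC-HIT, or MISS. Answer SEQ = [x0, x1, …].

#0 0x2d→b5/s1 MISS; vc=[]
#1 0x28→b5/s1 L1-HIT; vc=[]
#2 0xee→b29/s1 MISS; vc=[5]
#3 0xb1→b22/s2 MISS; vc=[5]
#4 0x33→b6/s2 MISS; vc=[5,22]
#5 0x2d→b5/s1 VC-HIT; vc=[29,22]
#6 0x6c→b13/s1 MISS; vc=[29,22,5]
#7 0x2c→b5/s1 VC-HIT; vc=[29,22,13]
#8 0x29→b5/s1 L1-HIT; vc=[29,22,13]
#9 0x28→b5/s1 L1-HIT; vc=[29,22,13]

SEQ = [MISS, L1-HIT, MISS, MISS, MISS, VC-HIT, MISS, VC-HIT, L1-HIT, L1-HIT]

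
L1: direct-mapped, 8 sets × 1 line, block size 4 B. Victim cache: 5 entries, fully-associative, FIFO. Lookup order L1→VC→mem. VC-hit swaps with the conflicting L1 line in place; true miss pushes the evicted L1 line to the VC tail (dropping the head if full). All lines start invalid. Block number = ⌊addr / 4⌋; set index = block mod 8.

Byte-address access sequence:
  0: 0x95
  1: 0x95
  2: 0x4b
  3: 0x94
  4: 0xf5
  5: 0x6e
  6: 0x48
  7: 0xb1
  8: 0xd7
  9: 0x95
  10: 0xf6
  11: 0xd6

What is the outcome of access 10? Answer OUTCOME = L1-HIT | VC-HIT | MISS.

OUTCOME = VC-HIT

0: 0x95 (blk 37, set 5) → MISS  vc=[]
1: 0x95 (blk 37, set 5) → L1-HIT  vc=[]
2: 0x4b (blk 18, set 2) → MISS  vc=[]
3: 0x94 (blk 37, set 5) → L1-HIT  vc=[]
4: 0xf5 (blk 61, set 5) → MISS  vc=[37]
5: 0x6e (blk 27, set 3) → MISS  vc=[37]
6: 0x48 (blk 18, set 2) → L1-HIT  vc=[37]
7: 0xb1 (blk 44, set 4) → MISS  vc=[37]
8: 0xd7 (blk 53, set 5) → MISS  vc=[37, 61]
9: 0x95 (blk 37, set 5) → VC-HIT  vc=[53, 61]
10: 0xf6 (blk 61, set 5) → VC-HIT  vc=[53, 37]
11: 0xd6 (blk 53, set 5) → VC-HIT  vc=[61, 37]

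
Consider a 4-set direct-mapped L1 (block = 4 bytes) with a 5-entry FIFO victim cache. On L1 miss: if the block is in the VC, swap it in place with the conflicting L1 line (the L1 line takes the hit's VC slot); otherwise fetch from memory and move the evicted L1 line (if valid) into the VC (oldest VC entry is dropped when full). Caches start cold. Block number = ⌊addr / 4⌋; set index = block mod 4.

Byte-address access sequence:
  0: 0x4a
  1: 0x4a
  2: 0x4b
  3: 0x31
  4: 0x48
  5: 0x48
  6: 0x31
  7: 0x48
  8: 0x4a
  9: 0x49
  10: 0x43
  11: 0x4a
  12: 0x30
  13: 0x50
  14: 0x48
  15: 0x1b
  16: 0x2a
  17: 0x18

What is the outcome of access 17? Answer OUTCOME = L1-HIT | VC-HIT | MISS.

OUTCOME = VC-HIT

#0 0x4a→b18/s2 MISS; vc=[]
#1 0x4a→b18/s2 L1-HIT; vc=[]
#2 0x4b→b18/s2 L1-HIT; vc=[]
#3 0x31→b12/s0 MISS; vc=[]
#4 0x48→b18/s2 L1-HIT; vc=[]
#5 0x48→b18/s2 L1-HIT; vc=[]
#6 0x31→b12/s0 L1-HIT; vc=[]
#7 0x48→b18/s2 L1-HIT; vc=[]
#8 0x4a→b18/s2 L1-HIT; vc=[]
#9 0x49→b18/s2 L1-HIT; vc=[]
#10 0x43→b16/s0 MISS; vc=[12]
#11 0x4a→b18/s2 L1-HIT; vc=[12]
#12 0x30→b12/s0 VC-HIT; vc=[16]
#13 0x50→b20/s0 MISS; vc=[16,12]
#14 0x48→b18/s2 L1-HIT; vc=[16,12]
#15 0x1b→b6/s2 MISS; vc=[16,12,18]
#16 0x2a→b10/s2 MISS; vc=[16,12,18,6]
#17 0x18→b6/s2 VC-HIT; vc=[16,12,18,10]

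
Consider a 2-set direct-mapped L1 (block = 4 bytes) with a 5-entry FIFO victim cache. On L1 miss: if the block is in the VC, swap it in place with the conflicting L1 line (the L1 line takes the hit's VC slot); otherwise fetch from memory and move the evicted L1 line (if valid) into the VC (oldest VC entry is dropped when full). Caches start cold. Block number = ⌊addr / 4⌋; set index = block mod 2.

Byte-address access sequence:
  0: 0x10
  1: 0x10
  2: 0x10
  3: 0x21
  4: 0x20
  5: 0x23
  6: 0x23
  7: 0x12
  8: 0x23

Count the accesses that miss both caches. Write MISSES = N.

MISSES = 2

#0 0x10→b4/s0 MISS; vc=[]
#1 0x10→b4/s0 L1-HIT; vc=[]
#2 0x10→b4/s0 L1-HIT; vc=[]
#3 0x21→b8/s0 MISS; vc=[4]
#4 0x20→b8/s0 L1-HIT; vc=[4]
#5 0x23→b8/s0 L1-HIT; vc=[4]
#6 0x23→b8/s0 L1-HIT; vc=[4]
#7 0x12→b4/s0 VC-HIT; vc=[8]
#8 0x23→b8/s0 VC-HIT; vc=[4]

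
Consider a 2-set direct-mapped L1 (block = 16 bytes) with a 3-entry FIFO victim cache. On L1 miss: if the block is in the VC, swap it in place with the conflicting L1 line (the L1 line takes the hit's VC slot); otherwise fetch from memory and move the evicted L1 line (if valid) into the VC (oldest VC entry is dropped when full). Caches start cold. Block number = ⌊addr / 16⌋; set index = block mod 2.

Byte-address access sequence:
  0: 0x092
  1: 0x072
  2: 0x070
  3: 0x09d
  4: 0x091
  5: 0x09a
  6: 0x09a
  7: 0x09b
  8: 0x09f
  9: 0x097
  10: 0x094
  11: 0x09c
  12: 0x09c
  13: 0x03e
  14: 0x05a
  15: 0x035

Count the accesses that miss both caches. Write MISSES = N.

#0 0x92→b9/s1 MISS; vc=[]
#1 0x72→b7/s1 MISS; vc=[9]
#2 0x70→b7/s1 L1-HIT; vc=[9]
#3 0x9d→b9/s1 VC-HIT; vc=[7]
#4 0x91→b9/s1 L1-HIT; vc=[7]
#5 0x9a→b9/s1 L1-HIT; vc=[7]
#6 0x9a→b9/s1 L1-HIT; vc=[7]
#7 0x9b→b9/s1 L1-HIT; vc=[7]
#8 0x9f→b9/s1 L1-HIT; vc=[7]
#9 0x97→b9/s1 L1-HIT; vc=[7]
#10 0x94→b9/s1 L1-HIT; vc=[7]
#11 0x9c→b9/s1 L1-HIT; vc=[7]
#12 0x9c→b9/s1 L1-HIT; vc=[7]
#13 0x3e→b3/s1 MISS; vc=[7,9]
#14 0x5a→b5/s1 MISS; vc=[7,9,3]
#15 0x35→b3/s1 VC-HIT; vc=[7,9,5]

MISSES = 4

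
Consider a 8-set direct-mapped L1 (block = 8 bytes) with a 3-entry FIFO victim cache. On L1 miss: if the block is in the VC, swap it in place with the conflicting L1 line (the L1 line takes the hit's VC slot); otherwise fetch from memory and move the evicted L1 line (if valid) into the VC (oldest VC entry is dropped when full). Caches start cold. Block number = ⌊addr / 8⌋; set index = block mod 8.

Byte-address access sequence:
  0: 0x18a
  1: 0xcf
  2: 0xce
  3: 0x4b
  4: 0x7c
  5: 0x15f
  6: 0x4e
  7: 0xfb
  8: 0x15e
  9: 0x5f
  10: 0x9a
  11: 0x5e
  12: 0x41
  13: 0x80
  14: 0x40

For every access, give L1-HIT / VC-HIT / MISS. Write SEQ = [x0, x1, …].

SEQ = [MISS, MISS, L1-HIT, MISS, MISS, MISS, L1-HIT, MISS, L1-HIT, MISS, MISS, VC-HIT, MISS, MISS, VC-HIT]

#0 0x18a→b49/s1 MISS; vc=[]
#1 0xcf→b25/s1 MISS; vc=[49]
#2 0xce→b25/s1 L1-HIT; vc=[49]
#3 0x4b→b9/s1 MISS; vc=[49,25]
#4 0x7c→b15/s7 MISS; vc=[49,25]
#5 0x15f→b43/s3 MISS; vc=[49,25]
#6 0x4e→b9/s1 L1-HIT; vc=[49,25]
#7 0xfb→b31/s7 MISS; vc=[49,25,15]
#8 0x15e→b43/s3 L1-HIT; vc=[49,25,15]
#9 0x5f→b11/s3 MISS; vc=[25,15,43]
#10 0x9a→b19/s3 MISS; vc=[15,43,11]
#11 0x5e→b11/s3 VC-HIT; vc=[15,43,19]
#12 0x41→b8/s0 MISS; vc=[15,43,19]
#13 0x80→b16/s0 MISS; vc=[43,19,8]
#14 0x40→b8/s0 VC-HIT; vc=[43,19,16]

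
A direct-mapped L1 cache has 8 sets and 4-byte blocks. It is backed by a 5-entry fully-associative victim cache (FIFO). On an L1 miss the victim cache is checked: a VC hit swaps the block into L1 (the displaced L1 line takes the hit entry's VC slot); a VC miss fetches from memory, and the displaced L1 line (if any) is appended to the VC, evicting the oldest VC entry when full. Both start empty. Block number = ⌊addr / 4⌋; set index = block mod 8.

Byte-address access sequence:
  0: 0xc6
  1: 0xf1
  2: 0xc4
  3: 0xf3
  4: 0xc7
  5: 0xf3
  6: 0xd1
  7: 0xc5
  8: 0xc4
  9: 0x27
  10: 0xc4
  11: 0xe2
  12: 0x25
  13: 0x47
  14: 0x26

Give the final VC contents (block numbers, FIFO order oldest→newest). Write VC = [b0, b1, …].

VC = [60, 49, 17]

  [0] addr=0xc6 blk=49 s=1: MISS | VC []
  [1] addr=0xf1 blk=60 s=4: MISS | VC []
  [2] addr=0xc4 blk=49 s=1: L1-HIT | VC []
  [3] addr=0xf3 blk=60 s=4: L1-HIT | VC []
  [4] addr=0xc7 blk=49 s=1: L1-HIT | VC []
  [5] addr=0xf3 blk=60 s=4: L1-HIT | VC []
  [6] addr=0xd1 blk=52 s=4: MISS | VC [60]
  [7] addr=0xc5 blk=49 s=1: L1-HIT | VC [60]
  [8] addr=0xc4 blk=49 s=1: L1-HIT | VC [60]
  [9] addr=0x27 blk=9 s=1: MISS | VC [60, 49]
  [10] addr=0xc4 blk=49 s=1: VC-HIT | VC [60, 9]
  [11] addr=0xe2 blk=56 s=0: MISS | VC [60, 9]
  [12] addr=0x25 blk=9 s=1: VC-HIT | VC [60, 49]
  [13] addr=0x47 blk=17 s=1: MISS | VC [60, 49, 9]
  [14] addr=0x26 blk=9 s=1: VC-HIT | VC [60, 49, 17]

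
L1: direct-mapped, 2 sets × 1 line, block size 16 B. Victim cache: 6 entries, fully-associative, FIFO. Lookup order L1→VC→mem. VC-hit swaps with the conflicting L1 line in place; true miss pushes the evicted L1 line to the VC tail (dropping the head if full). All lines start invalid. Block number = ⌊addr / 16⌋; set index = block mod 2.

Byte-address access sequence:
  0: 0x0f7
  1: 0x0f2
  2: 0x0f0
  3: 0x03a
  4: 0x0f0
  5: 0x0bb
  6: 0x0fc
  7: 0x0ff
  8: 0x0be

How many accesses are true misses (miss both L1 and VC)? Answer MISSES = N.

0: 0xf7 (blk 15, set 1) → MISS  vc=[]
1: 0xf2 (blk 15, set 1) → L1-HIT  vc=[]
2: 0xf0 (blk 15, set 1) → L1-HIT  vc=[]
3: 0x3a (blk 3, set 1) → MISS  vc=[15]
4: 0xf0 (blk 15, set 1) → VC-HIT  vc=[3]
5: 0xbb (blk 11, set 1) → MISS  vc=[3, 15]
6: 0xfc (blk 15, set 1) → VC-HIT  vc=[3, 11]
7: 0xff (blk 15, set 1) → L1-HIT  vc=[3, 11]
8: 0xbe (blk 11, set 1) → VC-HIT  vc=[3, 15]

MISSES = 3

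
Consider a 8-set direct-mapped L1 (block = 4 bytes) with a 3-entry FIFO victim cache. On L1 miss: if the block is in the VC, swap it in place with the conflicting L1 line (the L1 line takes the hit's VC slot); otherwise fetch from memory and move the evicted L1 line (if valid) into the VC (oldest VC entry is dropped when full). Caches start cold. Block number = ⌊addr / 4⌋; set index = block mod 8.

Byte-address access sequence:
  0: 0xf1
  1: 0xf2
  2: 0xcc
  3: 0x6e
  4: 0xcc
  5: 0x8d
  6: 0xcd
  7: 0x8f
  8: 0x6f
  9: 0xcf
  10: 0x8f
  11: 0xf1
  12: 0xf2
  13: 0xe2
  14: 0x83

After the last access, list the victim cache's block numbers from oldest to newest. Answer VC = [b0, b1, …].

0: 0xf1 (blk 60, set 4) → MISS  vc=[]
1: 0xf2 (blk 60, set 4) → L1-HIT  vc=[]
2: 0xcc (blk 51, set 3) → MISS  vc=[]
3: 0x6e (blk 27, set 3) → MISS  vc=[51]
4: 0xcc (blk 51, set 3) → VC-HIT  vc=[27]
5: 0x8d (blk 35, set 3) → MISS  vc=[27, 51]
6: 0xcd (blk 51, set 3) → VC-HIT  vc=[27, 35]
7: 0x8f (blk 35, set 3) → VC-HIT  vc=[27, 51]
8: 0x6f (blk 27, set 3) → VC-HIT  vc=[35, 51]
9: 0xcf (blk 51, set 3) → VC-HIT  vc=[35, 27]
10: 0x8f (blk 35, set 3) → VC-HIT  vc=[51, 27]
11: 0xf1 (blk 60, set 4) → L1-HIT  vc=[51, 27]
12: 0xf2 (blk 60, set 4) → L1-HIT  vc=[51, 27]
13: 0xe2 (blk 56, set 0) → MISS  vc=[51, 27]
14: 0x83 (blk 32, set 0) → MISS  vc=[51, 27, 56]

VC = [51, 27, 56]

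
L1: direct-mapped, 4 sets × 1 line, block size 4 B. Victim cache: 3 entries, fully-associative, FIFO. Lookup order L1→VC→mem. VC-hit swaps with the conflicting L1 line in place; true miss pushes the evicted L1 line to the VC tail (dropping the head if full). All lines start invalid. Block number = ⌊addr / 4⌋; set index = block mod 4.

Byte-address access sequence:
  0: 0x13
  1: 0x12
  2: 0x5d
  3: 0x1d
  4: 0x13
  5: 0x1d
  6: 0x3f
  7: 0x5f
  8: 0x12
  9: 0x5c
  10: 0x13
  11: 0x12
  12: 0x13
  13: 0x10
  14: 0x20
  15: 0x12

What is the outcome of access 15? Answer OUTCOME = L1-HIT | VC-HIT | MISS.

OUTCOME = VC-HIT

#0 0x13→b4/s0 MISS; vc=[]
#1 0x12→b4/s0 L1-HIT; vc=[]
#2 0x5d→b23/s3 MISS; vc=[]
#3 0x1d→b7/s3 MISS; vc=[23]
#4 0x13→b4/s0 L1-HIT; vc=[23]
#5 0x1d→b7/s3 L1-HIT; vc=[23]
#6 0x3f→b15/s3 MISS; vc=[23,7]
#7 0x5f→b23/s3 VC-HIT; vc=[15,7]
#8 0x12→b4/s0 L1-HIT; vc=[15,7]
#9 0x5c→b23/s3 L1-HIT; vc=[15,7]
#10 0x13→b4/s0 L1-HIT; vc=[15,7]
#11 0x12→b4/s0 L1-HIT; vc=[15,7]
#12 0x13→b4/s0 L1-HIT; vc=[15,7]
#13 0x10→b4/s0 L1-HIT; vc=[15,7]
#14 0x20→b8/s0 MISS; vc=[15,7,4]
#15 0x12→b4/s0 VC-HIT; vc=[15,7,8]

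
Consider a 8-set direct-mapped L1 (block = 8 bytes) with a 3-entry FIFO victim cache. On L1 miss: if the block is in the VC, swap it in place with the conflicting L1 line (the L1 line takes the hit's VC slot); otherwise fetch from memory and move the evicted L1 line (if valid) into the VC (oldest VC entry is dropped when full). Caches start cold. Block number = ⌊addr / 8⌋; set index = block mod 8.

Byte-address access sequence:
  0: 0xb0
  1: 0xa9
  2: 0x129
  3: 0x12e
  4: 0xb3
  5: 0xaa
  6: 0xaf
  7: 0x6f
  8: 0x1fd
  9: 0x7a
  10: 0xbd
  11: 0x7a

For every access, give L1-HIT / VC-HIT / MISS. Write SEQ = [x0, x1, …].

SEQ = [MISS, MISS, MISS, L1-HIT, L1-HIT, VC-HIT, L1-HIT, MISS, MISS, MISS, MISS, VC-HIT]

#0 0xb0→b22/s6 MISS; vc=[]
#1 0xa9→b21/s5 MISS; vc=[]
#2 0x129→b37/s5 MISS; vc=[21]
#3 0x12e→b37/s5 L1-HIT; vc=[21]
#4 0xb3→b22/s6 L1-HIT; vc=[21]
#5 0xaa→b21/s5 VC-HIT; vc=[37]
#6 0xaf→b21/s5 L1-HIT; vc=[37]
#7 0x6f→b13/s5 MISS; vc=[37,21]
#8 0x1fd→b63/s7 MISS; vc=[37,21]
#9 0x7a→b15/s7 MISS; vc=[37,21,63]
#10 0xbd→b23/s7 MISS; vc=[21,63,15]
#11 0x7a→b15/s7 VC-HIT; vc=[21,63,23]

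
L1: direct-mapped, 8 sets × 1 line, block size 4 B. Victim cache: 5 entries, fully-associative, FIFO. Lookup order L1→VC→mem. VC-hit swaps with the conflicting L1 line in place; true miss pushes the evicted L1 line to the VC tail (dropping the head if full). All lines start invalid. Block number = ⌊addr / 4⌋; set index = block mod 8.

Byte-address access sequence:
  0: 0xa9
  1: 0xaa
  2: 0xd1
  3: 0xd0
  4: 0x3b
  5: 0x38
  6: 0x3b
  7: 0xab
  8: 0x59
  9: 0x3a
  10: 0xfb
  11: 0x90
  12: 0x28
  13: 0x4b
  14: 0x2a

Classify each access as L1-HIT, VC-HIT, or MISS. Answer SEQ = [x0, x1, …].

SEQ = [MISS, L1-HIT, MISS, L1-HIT, MISS, L1-HIT, L1-HIT, L1-HIT, MISS, VC-HIT, MISS, MISS, MISS, MISS, VC-HIT]

0: 0xa9 (blk 42, set 2) → MISS  vc=[]
1: 0xaa (blk 42, set 2) → L1-HIT  vc=[]
2: 0xd1 (blk 52, set 4) → MISS  vc=[]
3: 0xd0 (blk 52, set 4) → L1-HIT  vc=[]
4: 0x3b (blk 14, set 6) → MISS  vc=[]
5: 0x38 (blk 14, set 6) → L1-HIT  vc=[]
6: 0x3b (blk 14, set 6) → L1-HIT  vc=[]
7: 0xab (blk 42, set 2) → L1-HIT  vc=[]
8: 0x59 (blk 22, set 6) → MISS  vc=[14]
9: 0x3a (blk 14, set 6) → VC-HIT  vc=[22]
10: 0xfb (blk 62, set 6) → MISS  vc=[22, 14]
11: 0x90 (blk 36, set 4) → MISS  vc=[22, 14, 52]
12: 0x28 (blk 10, set 2) → MISS  vc=[22, 14, 52, 42]
13: 0x4b (blk 18, set 2) → MISS  vc=[22, 14, 52, 42, 10]
14: 0x2a (blk 10, set 2) → VC-HIT  vc=[22, 14, 52, 42, 18]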